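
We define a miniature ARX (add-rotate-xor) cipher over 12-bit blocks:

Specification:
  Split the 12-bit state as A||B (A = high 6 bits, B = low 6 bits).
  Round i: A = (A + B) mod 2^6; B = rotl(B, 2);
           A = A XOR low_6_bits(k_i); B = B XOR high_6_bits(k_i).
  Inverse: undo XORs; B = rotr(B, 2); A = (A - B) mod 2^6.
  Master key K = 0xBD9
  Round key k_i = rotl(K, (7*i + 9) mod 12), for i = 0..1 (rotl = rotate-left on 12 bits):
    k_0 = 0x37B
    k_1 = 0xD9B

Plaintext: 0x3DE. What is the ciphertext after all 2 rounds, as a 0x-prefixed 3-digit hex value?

0x465

s_0 = plaintext = 0x3DE
s_1 = Round(s_0, k_0) = 0x5B4
s_2 = Round(s_1, k_1) = 0x465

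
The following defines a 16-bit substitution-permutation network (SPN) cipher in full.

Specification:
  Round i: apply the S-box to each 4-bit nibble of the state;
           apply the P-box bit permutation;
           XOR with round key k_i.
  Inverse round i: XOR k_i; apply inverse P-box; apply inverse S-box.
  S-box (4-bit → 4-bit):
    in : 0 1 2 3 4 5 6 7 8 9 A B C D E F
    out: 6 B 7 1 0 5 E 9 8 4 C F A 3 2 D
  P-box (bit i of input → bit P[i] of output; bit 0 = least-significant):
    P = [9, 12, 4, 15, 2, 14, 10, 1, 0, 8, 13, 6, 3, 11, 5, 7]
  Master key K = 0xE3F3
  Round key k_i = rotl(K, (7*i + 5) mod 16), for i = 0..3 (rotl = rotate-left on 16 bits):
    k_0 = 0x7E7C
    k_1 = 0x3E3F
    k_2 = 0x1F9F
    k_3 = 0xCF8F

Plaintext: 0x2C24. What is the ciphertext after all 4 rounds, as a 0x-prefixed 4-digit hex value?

s_0 = plaintext = 0x2C24
s_1 = Round(s_0, k_0) = 0x3310
s_2 = Round(s_1, k_1) = 0x6E20
s_3 = Round(s_2, k_2) = 0x422B
s_4 = Round(s_3, k_3) = 0x389A

0x389A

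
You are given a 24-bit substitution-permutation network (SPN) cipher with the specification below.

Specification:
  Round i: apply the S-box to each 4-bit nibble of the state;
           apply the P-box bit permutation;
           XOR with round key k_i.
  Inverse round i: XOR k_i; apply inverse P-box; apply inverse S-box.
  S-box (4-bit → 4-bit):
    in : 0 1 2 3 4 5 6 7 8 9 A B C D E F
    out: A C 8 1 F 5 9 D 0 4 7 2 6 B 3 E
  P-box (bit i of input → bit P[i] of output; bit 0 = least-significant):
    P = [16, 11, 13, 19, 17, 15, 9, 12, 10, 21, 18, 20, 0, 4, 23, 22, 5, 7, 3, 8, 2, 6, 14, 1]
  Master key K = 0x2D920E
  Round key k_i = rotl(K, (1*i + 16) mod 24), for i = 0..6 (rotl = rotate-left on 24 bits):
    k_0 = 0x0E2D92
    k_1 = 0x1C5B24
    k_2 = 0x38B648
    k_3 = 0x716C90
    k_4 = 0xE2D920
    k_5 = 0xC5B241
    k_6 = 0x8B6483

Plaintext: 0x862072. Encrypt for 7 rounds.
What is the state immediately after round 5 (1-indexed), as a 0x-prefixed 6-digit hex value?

s_0 = plaintext = 0x862072
s_1 = Round(s_0, k_0) = 0x743EB2
s_2 = Round(s_1, k_1) = 0x349E8B
s_3 = Round(s_2, k_2) = 0x98BBE4
s_4 = Round(s_3, k_3) = 0x5A8480
s_5 = Round(s_4, k_4) = 0xDE958C
s_6 = Round(s_5, k_5) = 0x419EA7
s_7 = Round(s_6, k_6) = 0x2083CD

0xDE958C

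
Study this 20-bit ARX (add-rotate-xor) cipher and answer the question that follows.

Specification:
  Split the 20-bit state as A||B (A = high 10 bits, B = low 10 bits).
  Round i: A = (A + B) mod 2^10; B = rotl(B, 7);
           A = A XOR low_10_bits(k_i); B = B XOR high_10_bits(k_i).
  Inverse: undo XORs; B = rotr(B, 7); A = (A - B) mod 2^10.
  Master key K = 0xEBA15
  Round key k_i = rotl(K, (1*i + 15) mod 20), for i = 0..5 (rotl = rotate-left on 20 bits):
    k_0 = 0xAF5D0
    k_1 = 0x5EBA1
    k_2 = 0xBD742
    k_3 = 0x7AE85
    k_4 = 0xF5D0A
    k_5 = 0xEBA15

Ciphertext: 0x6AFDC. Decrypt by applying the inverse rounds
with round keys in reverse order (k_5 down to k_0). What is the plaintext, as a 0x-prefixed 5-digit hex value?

0xD1B4F

s_0 = ciphertext = 0x6AFDC
s_1 = InvRound(s_0, k_5) = 0x0BB90
s_2 = InvRound(s_1, k_4) = 0xBB238
s_3 = InvRound(s_2, k_3) = 0x72A9F
s_4 = InvRound(s_3, k_2) = 0xCE350
s_5 = InvRound(s_4, k_1) = 0xD1554
s_6 = InvRound(s_5, k_0) = 0xD1B4F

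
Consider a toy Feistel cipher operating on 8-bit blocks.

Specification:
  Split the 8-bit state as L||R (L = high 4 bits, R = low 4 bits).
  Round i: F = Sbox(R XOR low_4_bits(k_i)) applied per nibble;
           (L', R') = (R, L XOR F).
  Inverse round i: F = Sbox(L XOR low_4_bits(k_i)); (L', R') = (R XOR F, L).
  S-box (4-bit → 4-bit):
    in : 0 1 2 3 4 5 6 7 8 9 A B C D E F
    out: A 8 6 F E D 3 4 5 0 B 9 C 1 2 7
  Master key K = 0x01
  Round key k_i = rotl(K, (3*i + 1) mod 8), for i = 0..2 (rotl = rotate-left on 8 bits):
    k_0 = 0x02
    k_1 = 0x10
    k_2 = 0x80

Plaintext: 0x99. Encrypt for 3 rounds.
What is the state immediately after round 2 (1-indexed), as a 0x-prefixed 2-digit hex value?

0x03

s_0 = plaintext = 0x99
s_1 = Round(s_0, k_0) = 0x90
s_2 = Round(s_1, k_1) = 0x03
s_3 = Round(s_2, k_2) = 0x3F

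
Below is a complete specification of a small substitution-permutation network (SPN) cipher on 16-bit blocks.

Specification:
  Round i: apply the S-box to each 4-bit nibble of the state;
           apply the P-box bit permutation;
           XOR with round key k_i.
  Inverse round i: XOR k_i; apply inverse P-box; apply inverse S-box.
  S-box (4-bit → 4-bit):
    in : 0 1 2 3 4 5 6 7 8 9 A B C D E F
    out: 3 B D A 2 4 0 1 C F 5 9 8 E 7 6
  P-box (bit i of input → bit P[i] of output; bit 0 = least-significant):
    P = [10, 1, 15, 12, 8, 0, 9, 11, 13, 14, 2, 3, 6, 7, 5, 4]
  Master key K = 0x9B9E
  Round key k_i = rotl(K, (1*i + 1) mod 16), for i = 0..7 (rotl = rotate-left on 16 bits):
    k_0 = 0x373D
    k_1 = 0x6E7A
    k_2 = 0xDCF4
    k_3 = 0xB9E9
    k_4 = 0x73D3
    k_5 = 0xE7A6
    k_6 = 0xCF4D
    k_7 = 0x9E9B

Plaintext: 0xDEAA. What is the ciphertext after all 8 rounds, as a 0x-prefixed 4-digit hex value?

s_0 = plaintext = 0xDEAA
s_1 = Round(s_0, k_0) = 0xD089
s_2 = Round(s_1, k_1) = 0x90C8
s_3 = Round(s_2, k_2) = 0x2404
s_4 = Round(s_3, k_3) = 0xF89A
s_5 = Round(s_4, k_4) = 0xFC7E
s_6 = Round(s_5, k_5) = 0x620C
s_7 = Round(s_6, k_6) = 0xFE40
s_8 = Round(s_7, k_7) = 0xFA3C

0xFA3C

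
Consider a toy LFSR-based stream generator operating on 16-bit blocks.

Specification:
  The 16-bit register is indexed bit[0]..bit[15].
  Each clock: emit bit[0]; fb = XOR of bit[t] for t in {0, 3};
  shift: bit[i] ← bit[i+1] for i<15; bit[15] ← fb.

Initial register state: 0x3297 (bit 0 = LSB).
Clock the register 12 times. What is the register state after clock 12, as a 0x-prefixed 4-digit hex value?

0x4C53

reg_0 = 0x3297
clock 1: out=1, reg = 0x994B
clock 2: out=1, reg = 0x4CA5
clock 3: out=1, reg = 0xA652
clock 4: out=0, reg = 0x5329
clock 5: out=1, reg = 0x2994
clock 6: out=0, reg = 0x14CA
clock 7: out=0, reg = 0x8A65
clock 8: out=1, reg = 0xC532
clock 9: out=0, reg = 0x6299
clock 10: out=1, reg = 0x314C
clock 11: out=0, reg = 0x98A6
clock 12: out=0, reg = 0x4C53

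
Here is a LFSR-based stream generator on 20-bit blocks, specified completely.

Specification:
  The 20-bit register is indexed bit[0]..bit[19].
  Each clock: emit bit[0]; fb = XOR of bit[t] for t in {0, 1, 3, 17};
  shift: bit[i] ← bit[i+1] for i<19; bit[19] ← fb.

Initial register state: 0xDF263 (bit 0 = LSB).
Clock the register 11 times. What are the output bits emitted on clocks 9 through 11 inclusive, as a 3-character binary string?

reg_0 = 0xDF263
clock 1: out=1, reg = 0x6F931
clock 2: out=1, reg = 0x37C98
clock 3: out=0, reg = 0x1BE4C
clock 4: out=0, reg = 0x8DF26
clock 5: out=0, reg = 0xC6F93
clock 6: out=1, reg = 0x637C9
clock 7: out=1, reg = 0xB1BE4
clock 8: out=0, reg = 0xD8DF2
clock 9: out=0, reg = 0xEC6F9
clock 10: out=1, reg = 0xF637C
clock 11: out=0, reg = 0x7B1BE

010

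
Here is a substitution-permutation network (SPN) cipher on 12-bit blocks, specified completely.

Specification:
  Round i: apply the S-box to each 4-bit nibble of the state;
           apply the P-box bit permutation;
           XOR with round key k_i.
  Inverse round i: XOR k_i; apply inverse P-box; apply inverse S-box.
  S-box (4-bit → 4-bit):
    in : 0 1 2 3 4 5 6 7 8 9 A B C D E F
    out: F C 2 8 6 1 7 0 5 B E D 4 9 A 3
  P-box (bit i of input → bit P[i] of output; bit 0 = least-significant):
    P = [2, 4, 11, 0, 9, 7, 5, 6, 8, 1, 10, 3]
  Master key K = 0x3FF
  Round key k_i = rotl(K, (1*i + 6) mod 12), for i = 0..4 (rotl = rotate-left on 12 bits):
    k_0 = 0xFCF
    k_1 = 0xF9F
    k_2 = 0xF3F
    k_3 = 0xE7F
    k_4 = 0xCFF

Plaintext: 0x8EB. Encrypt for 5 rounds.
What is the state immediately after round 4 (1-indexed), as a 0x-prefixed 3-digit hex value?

0x8A9

s_0 = plaintext = 0x8EB
s_1 = Round(s_0, k_0) = 0x20A
s_2 = Round(s_1, k_1) = 0x56C
s_3 = Round(s_2, k_2) = 0x49F
s_4 = Round(s_3, k_3) = 0x8A9
s_5 = Round(s_4, k_4) = 0x90A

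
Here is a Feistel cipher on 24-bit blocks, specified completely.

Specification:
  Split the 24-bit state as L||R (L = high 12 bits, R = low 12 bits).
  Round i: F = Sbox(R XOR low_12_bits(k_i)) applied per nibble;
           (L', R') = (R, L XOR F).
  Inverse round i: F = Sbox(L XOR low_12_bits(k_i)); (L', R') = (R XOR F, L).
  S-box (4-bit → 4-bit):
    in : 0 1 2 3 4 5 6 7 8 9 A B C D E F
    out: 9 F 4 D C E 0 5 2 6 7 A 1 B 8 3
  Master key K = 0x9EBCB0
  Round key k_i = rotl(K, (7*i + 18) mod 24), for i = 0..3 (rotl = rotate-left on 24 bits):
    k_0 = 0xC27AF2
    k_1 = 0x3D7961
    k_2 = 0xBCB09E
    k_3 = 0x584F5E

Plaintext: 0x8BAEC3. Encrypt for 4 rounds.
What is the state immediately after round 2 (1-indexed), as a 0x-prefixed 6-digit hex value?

0x46555F

s_0 = plaintext = 0x8BAEC3
s_1 = Round(s_0, k_0) = 0xEC3465
s_2 = Round(s_1, k_1) = 0x46555F
s_3 = Round(s_2, k_2) = 0x55FA7A
s_4 = Round(s_3, k_3) = 0xA7AB13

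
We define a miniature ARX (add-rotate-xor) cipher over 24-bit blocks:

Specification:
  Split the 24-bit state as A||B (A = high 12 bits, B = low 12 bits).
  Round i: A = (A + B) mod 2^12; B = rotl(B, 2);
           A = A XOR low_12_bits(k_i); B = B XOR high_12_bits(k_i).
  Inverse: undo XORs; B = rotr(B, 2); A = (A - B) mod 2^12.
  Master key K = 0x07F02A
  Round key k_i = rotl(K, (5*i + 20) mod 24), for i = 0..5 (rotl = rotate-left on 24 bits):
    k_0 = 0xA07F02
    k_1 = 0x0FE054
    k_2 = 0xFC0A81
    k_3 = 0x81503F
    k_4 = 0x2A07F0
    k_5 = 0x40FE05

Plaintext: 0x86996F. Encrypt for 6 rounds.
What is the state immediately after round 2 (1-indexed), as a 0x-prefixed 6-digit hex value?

s_0 = plaintext = 0x86996F
s_1 = Round(s_0, k_0) = 0xEDAFB9
s_2 = Round(s_1, k_1) = 0xEC7E19
s_3 = Round(s_2, k_2) = 0x6617A7
s_4 = Round(s_3, k_3) = 0xE37688
s_5 = Round(s_4, k_4) = 0x34F881
s_6 = Round(s_5, k_5) = 0x5D5609

0xEC7E19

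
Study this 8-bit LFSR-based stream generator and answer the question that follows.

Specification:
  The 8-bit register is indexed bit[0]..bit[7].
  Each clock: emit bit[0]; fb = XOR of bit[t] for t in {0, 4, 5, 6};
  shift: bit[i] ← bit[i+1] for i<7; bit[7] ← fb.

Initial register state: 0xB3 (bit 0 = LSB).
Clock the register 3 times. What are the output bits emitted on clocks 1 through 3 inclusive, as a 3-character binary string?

reg_0 = 0xB3
clock 1: out=1, reg = 0xD9
clock 2: out=1, reg = 0xEC
clock 3: out=0, reg = 0x76

110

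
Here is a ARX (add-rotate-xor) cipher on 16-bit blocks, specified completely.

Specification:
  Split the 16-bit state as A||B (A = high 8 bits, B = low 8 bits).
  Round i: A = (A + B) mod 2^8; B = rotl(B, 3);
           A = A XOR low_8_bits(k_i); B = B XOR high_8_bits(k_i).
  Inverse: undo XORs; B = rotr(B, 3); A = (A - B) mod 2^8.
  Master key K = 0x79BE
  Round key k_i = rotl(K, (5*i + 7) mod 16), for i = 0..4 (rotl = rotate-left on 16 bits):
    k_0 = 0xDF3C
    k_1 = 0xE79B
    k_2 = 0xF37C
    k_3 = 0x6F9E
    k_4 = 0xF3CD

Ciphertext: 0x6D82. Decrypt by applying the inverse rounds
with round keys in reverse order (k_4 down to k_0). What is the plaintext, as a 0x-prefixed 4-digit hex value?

0xA689

s_0 = ciphertext = 0x6D82
s_1 = InvRound(s_0, k_4) = 0x722E
s_2 = InvRound(s_1, k_3) = 0xC428
s_3 = InvRound(s_2, k_2) = 0x3D7B
s_4 = InvRound(s_3, k_1) = 0x1393
s_5 = InvRound(s_4, k_0) = 0xA689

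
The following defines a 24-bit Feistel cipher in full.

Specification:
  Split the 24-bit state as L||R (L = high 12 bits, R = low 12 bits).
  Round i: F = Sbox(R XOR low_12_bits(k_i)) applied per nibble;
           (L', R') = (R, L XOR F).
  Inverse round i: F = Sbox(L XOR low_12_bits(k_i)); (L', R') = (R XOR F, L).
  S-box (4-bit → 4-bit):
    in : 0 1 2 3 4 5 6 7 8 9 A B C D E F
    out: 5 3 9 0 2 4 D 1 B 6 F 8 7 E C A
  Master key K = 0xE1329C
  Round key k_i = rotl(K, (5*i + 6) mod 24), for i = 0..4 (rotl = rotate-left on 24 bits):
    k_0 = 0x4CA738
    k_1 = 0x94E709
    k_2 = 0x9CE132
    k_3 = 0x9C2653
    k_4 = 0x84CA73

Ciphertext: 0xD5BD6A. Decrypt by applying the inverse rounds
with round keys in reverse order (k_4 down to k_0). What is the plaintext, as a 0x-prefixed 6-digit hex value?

s_0 = ciphertext = 0xD5BD6A
s_1 = InvRound(s_0, k_4) = 0xCF1D5B
s_2 = InvRound(s_1, k_3) = 0x2A2CF1
s_3 = InvRound(s_2, k_2) = 0xC942A2
s_4 = InvRound(s_3, k_1) = 0xACCC94
s_5 = InvRound(s_4, k_0) = 0x236ACC

0x236ACC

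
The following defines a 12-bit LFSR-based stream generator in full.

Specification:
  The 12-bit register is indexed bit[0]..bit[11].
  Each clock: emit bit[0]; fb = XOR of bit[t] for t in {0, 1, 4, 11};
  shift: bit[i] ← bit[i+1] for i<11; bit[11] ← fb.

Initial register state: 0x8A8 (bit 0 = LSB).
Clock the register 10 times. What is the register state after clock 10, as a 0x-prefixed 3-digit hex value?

0xCB6

reg_0 = 0x8A8
clock 1: out=0, reg = 0xC54
clock 2: out=0, reg = 0x62A
clock 3: out=0, reg = 0xB15
clock 4: out=1, reg = 0xD8A
clock 5: out=0, reg = 0x6C5
clock 6: out=1, reg = 0xB62
clock 7: out=0, reg = 0x5B1
clock 8: out=1, reg = 0x2D8
clock 9: out=0, reg = 0x96C
clock 10: out=0, reg = 0xCB6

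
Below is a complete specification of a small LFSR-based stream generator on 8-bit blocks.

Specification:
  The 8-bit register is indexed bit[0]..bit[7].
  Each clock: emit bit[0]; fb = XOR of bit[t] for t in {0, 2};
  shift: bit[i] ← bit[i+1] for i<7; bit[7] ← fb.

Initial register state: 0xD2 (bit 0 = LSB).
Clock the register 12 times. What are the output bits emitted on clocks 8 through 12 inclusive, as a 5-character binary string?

10110

reg_0 = 0xD2
clock 1: out=0, reg = 0x69
clock 2: out=1, reg = 0xB4
clock 3: out=0, reg = 0xDA
clock 4: out=0, reg = 0x6D
clock 5: out=1, reg = 0x36
clock 6: out=0, reg = 0x9B
clock 7: out=1, reg = 0xCD
clock 8: out=1, reg = 0x66
clock 9: out=0, reg = 0xB3
clock 10: out=1, reg = 0xD9
clock 11: out=1, reg = 0xEC
clock 12: out=0, reg = 0xF6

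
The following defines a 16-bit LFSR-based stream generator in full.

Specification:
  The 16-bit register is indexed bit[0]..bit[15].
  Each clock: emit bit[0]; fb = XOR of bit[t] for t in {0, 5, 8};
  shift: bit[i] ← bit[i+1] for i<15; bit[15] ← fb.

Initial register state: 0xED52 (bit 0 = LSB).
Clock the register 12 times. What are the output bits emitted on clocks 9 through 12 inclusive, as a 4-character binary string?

reg_0 = 0xED52
clock 1: out=0, reg = 0xF6A9
clock 2: out=1, reg = 0x7B54
clock 3: out=0, reg = 0xBDAA
clock 4: out=0, reg = 0x5ED5
clock 5: out=1, reg = 0xAF6A
clock 6: out=0, reg = 0x57B5
clock 7: out=1, reg = 0xABDA
clock 8: out=0, reg = 0xD5ED
clock 9: out=1, reg = 0xEAF6
clock 10: out=0, reg = 0xF57B
clock 11: out=1, reg = 0xFABD
clock 12: out=1, reg = 0x7D5E

1011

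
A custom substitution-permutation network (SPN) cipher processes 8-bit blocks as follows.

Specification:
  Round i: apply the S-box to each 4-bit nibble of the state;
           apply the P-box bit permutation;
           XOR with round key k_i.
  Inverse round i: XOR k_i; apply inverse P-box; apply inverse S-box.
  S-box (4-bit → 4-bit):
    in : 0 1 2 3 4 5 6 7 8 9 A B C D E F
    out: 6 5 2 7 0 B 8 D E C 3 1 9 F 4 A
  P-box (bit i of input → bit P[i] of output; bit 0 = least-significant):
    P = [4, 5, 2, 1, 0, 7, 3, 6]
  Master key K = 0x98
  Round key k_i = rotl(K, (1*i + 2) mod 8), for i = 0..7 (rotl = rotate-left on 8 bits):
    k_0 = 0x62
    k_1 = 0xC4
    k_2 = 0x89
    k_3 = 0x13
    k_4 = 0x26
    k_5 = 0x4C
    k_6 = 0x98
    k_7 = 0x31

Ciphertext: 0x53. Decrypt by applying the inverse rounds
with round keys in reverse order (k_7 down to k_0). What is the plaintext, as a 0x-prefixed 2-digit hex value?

0xCA

s_0 = ciphertext = 0x53
s_1 = InvRound(s_0, k_7) = 0x6F
s_2 = InvRound(s_1, k_6) = 0x5D
s_3 = InvRound(s_2, k_5) = 0xBB
s_4 = InvRound(s_3, k_4) = 0x31
s_5 = InvRound(s_4, k_3) = 0x4F
s_6 = InvRound(s_5, k_2) = 0xF9
s_7 = InvRound(s_6, k_1) = 0x13
s_8 = InvRound(s_7, k_0) = 0xCA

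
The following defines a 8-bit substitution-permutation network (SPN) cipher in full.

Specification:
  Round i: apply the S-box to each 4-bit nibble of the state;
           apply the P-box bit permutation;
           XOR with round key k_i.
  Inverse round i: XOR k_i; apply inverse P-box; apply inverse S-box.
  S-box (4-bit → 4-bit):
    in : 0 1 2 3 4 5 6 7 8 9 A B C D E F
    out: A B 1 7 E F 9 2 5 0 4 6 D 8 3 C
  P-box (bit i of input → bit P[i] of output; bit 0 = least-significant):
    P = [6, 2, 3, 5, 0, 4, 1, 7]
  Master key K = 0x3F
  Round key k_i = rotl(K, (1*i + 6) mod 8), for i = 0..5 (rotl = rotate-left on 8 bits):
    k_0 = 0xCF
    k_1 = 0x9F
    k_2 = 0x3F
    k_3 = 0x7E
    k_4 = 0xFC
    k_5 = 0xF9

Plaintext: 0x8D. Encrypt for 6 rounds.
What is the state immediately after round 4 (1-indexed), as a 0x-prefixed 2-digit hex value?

0xA8

s_0 = plaintext = 0x8D
s_1 = Round(s_0, k_0) = 0xEC
s_2 = Round(s_1, k_1) = 0xE6
s_3 = Round(s_2, k_2) = 0x4E
s_4 = Round(s_3, k_3) = 0xA8
s_5 = Round(s_4, k_4) = 0xB6
s_6 = Round(s_5, k_5) = 0x8B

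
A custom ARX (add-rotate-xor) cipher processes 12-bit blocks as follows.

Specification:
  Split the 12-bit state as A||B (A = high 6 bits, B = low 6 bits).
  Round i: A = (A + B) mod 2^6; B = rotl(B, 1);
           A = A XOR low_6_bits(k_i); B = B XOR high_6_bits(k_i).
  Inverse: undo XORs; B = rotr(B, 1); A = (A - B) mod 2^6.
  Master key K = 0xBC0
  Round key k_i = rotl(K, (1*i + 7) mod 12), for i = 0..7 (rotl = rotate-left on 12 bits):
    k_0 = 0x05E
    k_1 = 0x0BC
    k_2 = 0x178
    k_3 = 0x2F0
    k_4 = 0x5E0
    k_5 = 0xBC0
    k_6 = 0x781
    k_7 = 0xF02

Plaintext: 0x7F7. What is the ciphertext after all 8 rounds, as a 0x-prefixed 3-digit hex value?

s_0 = plaintext = 0x7F7
s_1 = Round(s_0, k_0) = 0x22E
s_2 = Round(s_1, k_1) = 0x29F
s_3 = Round(s_2, k_2) = 0x47B
s_4 = Round(s_3, k_3) = 0xF3C
s_5 = Round(s_4, k_4) = 0x62E
s_6 = Round(s_5, k_5) = 0x1B2
s_7 = Round(s_6, k_6) = 0xE7B
s_8 = Round(s_7, k_7) = 0xD8B

0xD8B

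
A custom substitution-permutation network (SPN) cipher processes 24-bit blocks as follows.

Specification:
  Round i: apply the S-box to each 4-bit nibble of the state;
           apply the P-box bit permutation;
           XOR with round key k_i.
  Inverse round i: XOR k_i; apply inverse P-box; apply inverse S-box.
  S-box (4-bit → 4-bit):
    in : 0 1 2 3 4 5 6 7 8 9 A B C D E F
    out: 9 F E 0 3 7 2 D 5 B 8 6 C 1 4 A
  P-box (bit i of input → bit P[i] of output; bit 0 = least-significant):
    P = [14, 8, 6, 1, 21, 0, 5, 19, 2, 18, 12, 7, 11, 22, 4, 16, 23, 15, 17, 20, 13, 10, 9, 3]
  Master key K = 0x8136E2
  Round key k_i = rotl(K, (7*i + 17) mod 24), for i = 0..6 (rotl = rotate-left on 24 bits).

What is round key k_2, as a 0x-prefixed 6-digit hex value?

K = 0x8136E2
k_0 = rotl(K, (7*0+17) mod 24) = rotl(K, 17) = 0xC5026D
k_1 = rotl(K, (7*1+17) mod 24) = rotl(K, 0) = 0x8136E2
k_2 = rotl(K, (7*2+17) mod 24) = rotl(K, 7) = 0x9B7140

0x9B7140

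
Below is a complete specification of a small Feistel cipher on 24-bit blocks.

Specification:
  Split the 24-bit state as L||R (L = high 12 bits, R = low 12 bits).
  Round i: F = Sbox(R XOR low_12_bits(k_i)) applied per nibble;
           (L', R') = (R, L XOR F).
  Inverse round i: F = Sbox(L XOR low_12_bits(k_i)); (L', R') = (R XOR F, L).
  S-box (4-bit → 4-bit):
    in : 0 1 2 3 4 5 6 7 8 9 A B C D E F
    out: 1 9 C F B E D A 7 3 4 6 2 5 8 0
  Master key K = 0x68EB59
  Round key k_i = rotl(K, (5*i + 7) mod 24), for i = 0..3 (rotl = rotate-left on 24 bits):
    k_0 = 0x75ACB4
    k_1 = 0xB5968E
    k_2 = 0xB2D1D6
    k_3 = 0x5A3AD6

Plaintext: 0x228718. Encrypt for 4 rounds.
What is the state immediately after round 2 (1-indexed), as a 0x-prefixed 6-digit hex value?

s_0 = plaintext = 0x228718
s_1 = Round(s_0, k_0) = 0x71846A
s_2 = Round(s_1, k_1) = 0x46AB93
s_3 = Round(s_2, k_2) = 0xB930D4
s_4 = Round(s_3, k_3) = 0x0D4F8F

0x46AB93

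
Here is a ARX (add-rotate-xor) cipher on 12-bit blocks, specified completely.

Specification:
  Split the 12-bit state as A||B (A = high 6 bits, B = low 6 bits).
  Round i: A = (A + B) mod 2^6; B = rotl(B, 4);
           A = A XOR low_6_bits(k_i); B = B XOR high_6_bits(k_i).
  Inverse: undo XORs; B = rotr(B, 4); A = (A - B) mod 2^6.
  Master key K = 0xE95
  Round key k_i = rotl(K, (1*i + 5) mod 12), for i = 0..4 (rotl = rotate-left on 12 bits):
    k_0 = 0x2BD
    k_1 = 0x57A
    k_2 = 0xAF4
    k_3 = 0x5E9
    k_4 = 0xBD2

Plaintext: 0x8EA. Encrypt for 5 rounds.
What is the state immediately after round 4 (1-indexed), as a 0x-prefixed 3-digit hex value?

0x198

s_0 = plaintext = 0x8EA
s_1 = Round(s_0, k_0) = 0xC20
s_2 = Round(s_1, k_1) = 0xA9D
s_3 = Round(s_2, k_2) = 0xCFC
s_4 = Round(s_3, k_3) = 0x198
s_5 = Round(s_4, k_4) = 0x329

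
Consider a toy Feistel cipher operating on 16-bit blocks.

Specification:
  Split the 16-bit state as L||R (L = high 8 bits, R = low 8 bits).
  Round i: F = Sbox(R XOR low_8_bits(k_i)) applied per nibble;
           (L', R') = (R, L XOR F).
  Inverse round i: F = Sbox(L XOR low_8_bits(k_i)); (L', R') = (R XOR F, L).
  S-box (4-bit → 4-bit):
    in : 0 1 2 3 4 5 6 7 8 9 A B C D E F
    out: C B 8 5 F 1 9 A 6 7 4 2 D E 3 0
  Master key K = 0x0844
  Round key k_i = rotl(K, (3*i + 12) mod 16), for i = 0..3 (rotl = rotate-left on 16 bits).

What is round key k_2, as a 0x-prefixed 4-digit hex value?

K = 0x0844
k_0 = rotl(K, (3*0+12) mod 16) = rotl(K, 12) = 0x4084
k_1 = rotl(K, (3*1+12) mod 16) = rotl(K, 15) = 0x0422
k_2 = rotl(K, (3*2+12) mod 16) = rotl(K, 2) = 0x2110

0x2110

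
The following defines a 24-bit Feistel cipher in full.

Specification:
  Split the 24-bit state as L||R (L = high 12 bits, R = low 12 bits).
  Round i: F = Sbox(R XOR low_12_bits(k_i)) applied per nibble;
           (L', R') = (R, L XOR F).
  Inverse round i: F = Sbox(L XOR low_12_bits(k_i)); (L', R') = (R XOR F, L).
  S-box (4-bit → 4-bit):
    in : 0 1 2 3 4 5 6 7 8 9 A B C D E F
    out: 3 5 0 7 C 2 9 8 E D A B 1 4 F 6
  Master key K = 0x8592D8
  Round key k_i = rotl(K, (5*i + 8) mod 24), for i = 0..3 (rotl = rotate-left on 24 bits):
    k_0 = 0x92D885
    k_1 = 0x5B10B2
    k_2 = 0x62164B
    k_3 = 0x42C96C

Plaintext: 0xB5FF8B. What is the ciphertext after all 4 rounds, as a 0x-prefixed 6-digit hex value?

s_0 = plaintext = 0xB5FF8B
s_1 = Round(s_0, k_0) = 0xF8B360
s_2 = Round(s_1, k_1) = 0x3608CB
s_3 = Round(s_2, k_2) = 0x8CBC83
s_4 = Round(s_3, k_3) = 0xC83A3D

0xC83A3D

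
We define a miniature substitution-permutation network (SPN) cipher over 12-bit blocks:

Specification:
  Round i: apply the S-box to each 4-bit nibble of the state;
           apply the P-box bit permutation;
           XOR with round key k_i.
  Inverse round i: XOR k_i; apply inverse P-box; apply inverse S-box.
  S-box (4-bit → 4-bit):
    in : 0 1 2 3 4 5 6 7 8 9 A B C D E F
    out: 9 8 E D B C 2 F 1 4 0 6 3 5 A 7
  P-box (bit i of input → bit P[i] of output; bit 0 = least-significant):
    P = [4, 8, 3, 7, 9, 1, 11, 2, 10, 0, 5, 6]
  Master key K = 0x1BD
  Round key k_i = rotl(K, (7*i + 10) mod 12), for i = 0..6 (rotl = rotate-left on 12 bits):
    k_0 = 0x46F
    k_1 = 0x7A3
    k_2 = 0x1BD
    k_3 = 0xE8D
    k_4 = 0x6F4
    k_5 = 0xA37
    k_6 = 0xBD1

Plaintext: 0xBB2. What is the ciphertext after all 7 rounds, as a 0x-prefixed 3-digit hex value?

0x7A5

s_0 = plaintext = 0xBB2
s_1 = Round(s_0, k_0) = 0xDC4
s_2 = Round(s_1, k_1) = 0x011
s_3 = Round(s_2, k_2) = 0x579
s_4 = Round(s_3, k_3) = 0x4E3
s_5 = Round(s_4, k_4) = 0x22B
s_6 = Round(s_5, k_5) = 0x358
s_7 = Round(s_6, k_6) = 0x7A5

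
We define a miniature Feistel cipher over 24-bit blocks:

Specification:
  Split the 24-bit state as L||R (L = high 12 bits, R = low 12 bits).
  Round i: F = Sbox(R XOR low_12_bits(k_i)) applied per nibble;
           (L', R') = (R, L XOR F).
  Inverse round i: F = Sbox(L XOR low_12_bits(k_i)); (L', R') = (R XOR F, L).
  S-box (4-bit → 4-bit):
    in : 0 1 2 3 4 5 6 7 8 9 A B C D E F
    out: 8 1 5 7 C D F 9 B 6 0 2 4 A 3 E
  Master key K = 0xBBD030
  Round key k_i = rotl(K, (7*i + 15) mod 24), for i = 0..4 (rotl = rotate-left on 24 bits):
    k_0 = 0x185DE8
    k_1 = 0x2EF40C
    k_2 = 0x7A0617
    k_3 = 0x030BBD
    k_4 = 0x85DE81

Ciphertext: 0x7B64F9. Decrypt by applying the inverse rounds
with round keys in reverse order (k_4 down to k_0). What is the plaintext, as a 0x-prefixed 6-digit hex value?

0xEBBF9F

s_0 = ciphertext = 0x7B64F9
s_1 = InvRound(s_0, k_4) = 0x2807B6
s_2 = InvRound(s_1, k_3) = 0x1CC280
s_3 = InvRound(s_2, k_2) = 0xB221CC
s_4 = InvRound(s_3, k_1) = 0xF9FB22
s_5 = InvRound(s_4, k_0) = 0xEBBF9F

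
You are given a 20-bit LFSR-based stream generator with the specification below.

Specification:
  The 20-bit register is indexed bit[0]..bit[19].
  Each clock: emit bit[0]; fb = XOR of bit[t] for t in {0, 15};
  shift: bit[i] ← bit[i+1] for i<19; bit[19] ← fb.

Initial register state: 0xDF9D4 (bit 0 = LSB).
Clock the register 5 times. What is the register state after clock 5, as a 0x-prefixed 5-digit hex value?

reg_0 = 0xDF9D4
clock 1: out=0, reg = 0xEFCEA
clock 2: out=0, reg = 0xF7E75
clock 3: out=1, reg = 0xFBF3A
clock 4: out=0, reg = 0xFDF9D
clock 5: out=1, reg = 0x7EFCE

0x7EFCE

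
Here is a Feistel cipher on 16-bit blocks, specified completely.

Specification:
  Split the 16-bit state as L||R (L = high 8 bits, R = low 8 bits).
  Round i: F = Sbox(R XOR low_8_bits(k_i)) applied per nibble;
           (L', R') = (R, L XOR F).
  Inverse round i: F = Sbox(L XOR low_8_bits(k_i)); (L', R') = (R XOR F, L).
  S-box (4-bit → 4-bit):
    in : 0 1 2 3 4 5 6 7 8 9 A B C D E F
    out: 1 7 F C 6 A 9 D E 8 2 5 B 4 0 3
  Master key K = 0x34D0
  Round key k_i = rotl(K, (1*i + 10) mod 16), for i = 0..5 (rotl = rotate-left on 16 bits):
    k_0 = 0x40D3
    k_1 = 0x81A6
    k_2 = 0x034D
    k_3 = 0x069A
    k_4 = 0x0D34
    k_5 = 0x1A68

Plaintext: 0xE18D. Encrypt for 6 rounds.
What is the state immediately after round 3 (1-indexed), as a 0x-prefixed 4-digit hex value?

s_0 = plaintext = 0xE18D
s_1 = Round(s_0, k_0) = 0x8D41
s_2 = Round(s_1, k_1) = 0x4180
s_3 = Round(s_2, k_2) = 0x80F5
s_4 = Round(s_3, k_3) = 0xF513
s_5 = Round(s_4, k_4) = 0x1308
s_6 = Round(s_5, k_5) = 0x0882

0x80F5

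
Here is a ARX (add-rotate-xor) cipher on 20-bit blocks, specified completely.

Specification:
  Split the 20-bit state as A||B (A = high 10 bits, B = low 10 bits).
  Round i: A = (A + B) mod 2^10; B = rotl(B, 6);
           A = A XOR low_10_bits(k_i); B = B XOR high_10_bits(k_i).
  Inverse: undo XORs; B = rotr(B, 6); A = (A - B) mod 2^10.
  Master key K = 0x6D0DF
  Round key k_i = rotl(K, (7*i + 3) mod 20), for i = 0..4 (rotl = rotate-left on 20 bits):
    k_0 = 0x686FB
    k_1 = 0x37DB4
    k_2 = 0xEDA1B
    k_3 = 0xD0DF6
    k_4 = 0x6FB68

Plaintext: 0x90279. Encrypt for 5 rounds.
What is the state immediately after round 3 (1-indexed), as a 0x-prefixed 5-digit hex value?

0xC1360

s_0 = plaintext = 0x90279
s_1 = Round(s_0, k_0) = 0x90BC6
s_2 = Round(s_1, k_1) = 0xEF163
s_3 = Round(s_2, k_2) = 0xC1360
s_4 = Round(s_3, k_3) = 0xE4B75
s_5 = Round(s_4, k_4) = 0x1BCC9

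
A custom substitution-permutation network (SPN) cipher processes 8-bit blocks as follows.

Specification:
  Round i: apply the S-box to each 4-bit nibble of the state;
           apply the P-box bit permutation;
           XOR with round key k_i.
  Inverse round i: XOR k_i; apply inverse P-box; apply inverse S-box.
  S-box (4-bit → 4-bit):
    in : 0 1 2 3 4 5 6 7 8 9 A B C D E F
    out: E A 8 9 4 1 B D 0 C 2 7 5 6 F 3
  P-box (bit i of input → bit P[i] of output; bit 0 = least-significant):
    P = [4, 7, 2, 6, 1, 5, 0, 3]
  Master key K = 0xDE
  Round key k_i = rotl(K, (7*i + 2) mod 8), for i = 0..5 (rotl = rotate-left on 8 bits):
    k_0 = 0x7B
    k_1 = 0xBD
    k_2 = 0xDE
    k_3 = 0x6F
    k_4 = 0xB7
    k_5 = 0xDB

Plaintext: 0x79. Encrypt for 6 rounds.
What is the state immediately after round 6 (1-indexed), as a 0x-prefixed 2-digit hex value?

0x17

s_0 = plaintext = 0x79
s_1 = Round(s_0, k_0) = 0x34
s_2 = Round(s_1, k_1) = 0xB3
s_3 = Round(s_2, k_2) = 0xAD
s_4 = Round(s_3, k_3) = 0xCB
s_5 = Round(s_4, k_4) = 0x20
s_6 = Round(s_5, k_5) = 0x17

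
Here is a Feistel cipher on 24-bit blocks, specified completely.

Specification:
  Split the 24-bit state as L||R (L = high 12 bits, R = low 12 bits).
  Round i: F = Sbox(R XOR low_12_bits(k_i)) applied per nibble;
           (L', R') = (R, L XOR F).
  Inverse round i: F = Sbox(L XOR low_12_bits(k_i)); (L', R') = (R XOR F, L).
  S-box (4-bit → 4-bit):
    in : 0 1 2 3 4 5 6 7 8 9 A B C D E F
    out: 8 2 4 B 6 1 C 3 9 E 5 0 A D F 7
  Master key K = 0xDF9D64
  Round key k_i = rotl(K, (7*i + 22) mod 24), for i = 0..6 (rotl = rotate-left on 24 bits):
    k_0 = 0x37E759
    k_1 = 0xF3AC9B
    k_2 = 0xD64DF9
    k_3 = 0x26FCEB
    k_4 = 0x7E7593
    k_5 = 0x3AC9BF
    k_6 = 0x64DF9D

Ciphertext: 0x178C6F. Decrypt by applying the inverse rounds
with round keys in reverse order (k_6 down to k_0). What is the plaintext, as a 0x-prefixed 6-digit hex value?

0x8CB9D2

s_0 = ciphertext = 0x178C6F
s_1 = InvRound(s_0, k_6) = 0x39E178
s_2 = InvRound(s_1, k_5) = 0x43A39E
s_3 = InvRound(s_2, k_4) = 0x1C043A
s_4 = InvRound(s_3, k_3) = 0x97A1C0
s_5 = InvRound(s_4, k_2) = 0x75B97A
s_6 = InvRound(s_5, k_1) = 0x9D275B
s_7 = InvRound(s_6, k_0) = 0x8CB9D2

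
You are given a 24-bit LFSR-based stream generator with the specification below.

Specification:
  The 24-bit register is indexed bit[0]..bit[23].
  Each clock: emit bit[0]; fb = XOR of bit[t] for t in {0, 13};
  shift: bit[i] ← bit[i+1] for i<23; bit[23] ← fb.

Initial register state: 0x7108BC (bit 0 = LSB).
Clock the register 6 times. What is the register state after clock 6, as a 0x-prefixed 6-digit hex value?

reg_0 = 0x7108BC
clock 1: out=0, reg = 0x38845E
clock 2: out=0, reg = 0x1C422F
clock 3: out=1, reg = 0x8E2117
clock 4: out=1, reg = 0x47108B
clock 5: out=1, reg = 0xA38845
clock 6: out=1, reg = 0xD1C422

0xD1C422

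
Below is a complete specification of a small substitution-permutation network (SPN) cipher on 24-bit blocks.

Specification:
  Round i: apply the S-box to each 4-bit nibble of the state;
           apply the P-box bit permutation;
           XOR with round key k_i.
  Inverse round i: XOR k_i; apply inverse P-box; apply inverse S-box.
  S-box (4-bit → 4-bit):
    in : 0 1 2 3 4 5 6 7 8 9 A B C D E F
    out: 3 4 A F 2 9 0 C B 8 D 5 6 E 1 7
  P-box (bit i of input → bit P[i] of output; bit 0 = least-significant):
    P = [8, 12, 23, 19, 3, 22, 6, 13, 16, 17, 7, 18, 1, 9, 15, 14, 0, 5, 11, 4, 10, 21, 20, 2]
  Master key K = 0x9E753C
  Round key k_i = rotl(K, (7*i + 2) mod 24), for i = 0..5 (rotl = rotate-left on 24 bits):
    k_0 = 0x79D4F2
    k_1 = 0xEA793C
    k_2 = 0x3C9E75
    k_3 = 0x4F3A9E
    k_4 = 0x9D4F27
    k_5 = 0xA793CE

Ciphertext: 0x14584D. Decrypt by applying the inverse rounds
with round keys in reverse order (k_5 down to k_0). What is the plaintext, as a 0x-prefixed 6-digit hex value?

0x137C43

s_0 = ciphertext = 0x14584D
s_1 = InvRound(s_0, k_5) = 0xCB3F6B
s_2 = InvRound(s_1, k_4) = 0x769234
s_3 = InvRound(s_2, k_3) = 0xCCBB59
s_4 = InvRound(s_3, k_2) = 0x34668B
s_5 = InvRound(s_4, k_1) = 0xA30D43
s_6 = InvRound(s_5, k_0) = 0x137C43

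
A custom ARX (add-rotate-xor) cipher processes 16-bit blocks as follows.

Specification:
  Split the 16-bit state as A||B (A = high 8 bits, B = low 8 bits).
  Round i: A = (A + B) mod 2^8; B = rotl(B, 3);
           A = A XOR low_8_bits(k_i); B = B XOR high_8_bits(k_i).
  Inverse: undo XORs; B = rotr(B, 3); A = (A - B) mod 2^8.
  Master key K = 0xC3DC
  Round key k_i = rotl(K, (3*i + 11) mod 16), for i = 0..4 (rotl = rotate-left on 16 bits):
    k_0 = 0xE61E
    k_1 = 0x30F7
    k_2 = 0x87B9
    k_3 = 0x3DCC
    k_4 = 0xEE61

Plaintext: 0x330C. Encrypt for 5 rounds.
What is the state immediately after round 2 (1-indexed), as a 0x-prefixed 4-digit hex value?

0x5004

s_0 = plaintext = 0x330C
s_1 = Round(s_0, k_0) = 0x2186
s_2 = Round(s_1, k_1) = 0x5004
s_3 = Round(s_2, k_2) = 0xEDA7
s_4 = Round(s_3, k_3) = 0x5800
s_5 = Round(s_4, k_4) = 0x39EE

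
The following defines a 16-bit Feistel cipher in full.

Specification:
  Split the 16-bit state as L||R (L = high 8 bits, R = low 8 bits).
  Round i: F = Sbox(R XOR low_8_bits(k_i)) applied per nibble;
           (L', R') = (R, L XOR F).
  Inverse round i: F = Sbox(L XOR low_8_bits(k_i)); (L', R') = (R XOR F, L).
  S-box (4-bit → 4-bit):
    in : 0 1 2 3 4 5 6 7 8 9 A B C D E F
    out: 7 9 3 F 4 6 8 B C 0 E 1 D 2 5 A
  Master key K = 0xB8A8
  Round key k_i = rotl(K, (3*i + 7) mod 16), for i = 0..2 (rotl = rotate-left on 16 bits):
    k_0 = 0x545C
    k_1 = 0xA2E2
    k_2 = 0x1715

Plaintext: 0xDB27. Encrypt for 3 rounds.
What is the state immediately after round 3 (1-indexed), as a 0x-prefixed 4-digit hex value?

0xEBCF

s_0 = plaintext = 0xDB27
s_1 = Round(s_0, k_0) = 0x276A
s_2 = Round(s_1, k_1) = 0x6AEB
s_3 = Round(s_2, k_2) = 0xEBCF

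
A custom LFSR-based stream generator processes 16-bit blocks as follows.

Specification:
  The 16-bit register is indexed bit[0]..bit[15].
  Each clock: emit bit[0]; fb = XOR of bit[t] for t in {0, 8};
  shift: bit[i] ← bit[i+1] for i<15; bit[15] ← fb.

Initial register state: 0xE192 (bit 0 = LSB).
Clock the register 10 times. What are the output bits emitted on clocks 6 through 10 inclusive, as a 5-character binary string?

reg_0 = 0xE192
clock 1: out=0, reg = 0xF0C9
clock 2: out=1, reg = 0xF864
clock 3: out=0, reg = 0x7C32
clock 4: out=0, reg = 0x3E19
clock 5: out=1, reg = 0x9F0C
clock 6: out=0, reg = 0xCF86
clock 7: out=0, reg = 0xE7C3
clock 8: out=1, reg = 0x73E1
clock 9: out=1, reg = 0x39F0
clock 10: out=0, reg = 0x9CF8

00110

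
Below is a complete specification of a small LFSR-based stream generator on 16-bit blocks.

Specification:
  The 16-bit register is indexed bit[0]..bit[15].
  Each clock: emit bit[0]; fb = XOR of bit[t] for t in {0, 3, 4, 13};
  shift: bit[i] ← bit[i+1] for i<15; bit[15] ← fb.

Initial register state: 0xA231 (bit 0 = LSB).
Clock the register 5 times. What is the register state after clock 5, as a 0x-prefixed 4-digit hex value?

reg_0 = 0xA231
clock 1: out=1, reg = 0xD118
clock 2: out=0, reg = 0x688C
clock 3: out=0, reg = 0x3446
clock 4: out=0, reg = 0x9A23
clock 5: out=1, reg = 0xCD11

0xCD11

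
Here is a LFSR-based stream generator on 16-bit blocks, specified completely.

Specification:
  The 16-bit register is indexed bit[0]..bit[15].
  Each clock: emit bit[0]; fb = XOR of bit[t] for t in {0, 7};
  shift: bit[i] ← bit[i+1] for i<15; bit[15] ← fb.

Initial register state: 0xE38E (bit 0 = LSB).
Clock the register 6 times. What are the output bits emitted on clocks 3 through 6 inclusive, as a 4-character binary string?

reg_0 = 0xE38E
clock 1: out=0, reg = 0xF1C7
clock 2: out=1, reg = 0x78E3
clock 3: out=1, reg = 0x3C71
clock 4: out=1, reg = 0x9E38
clock 5: out=0, reg = 0x4F1C
clock 6: out=0, reg = 0x278E

1100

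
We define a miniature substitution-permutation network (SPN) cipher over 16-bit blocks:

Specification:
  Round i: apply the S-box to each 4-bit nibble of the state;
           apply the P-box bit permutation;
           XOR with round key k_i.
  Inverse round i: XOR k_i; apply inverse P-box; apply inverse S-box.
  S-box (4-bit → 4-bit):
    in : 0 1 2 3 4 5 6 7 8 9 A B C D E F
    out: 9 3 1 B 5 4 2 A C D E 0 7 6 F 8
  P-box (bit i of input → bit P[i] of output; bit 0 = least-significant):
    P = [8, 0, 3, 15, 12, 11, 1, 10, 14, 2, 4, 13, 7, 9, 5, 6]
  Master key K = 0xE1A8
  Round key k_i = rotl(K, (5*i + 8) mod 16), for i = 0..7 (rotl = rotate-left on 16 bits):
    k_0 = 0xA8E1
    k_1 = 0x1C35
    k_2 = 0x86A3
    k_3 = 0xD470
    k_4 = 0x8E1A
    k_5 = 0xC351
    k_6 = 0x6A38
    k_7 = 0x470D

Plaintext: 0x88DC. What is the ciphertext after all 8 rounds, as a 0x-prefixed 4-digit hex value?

s_0 = plaintext = 0x88DC
s_1 = Round(s_0, k_0) = 0x819A
s_2 = Round(s_1, k_1) = 0xC85A
s_3 = Round(s_2, k_2) = 0x2418
s_4 = Round(s_3, k_3) = 0x0CE8
s_5 = Round(s_4, k_4) = 0x52C4
s_6 = Round(s_5, k_5) = 0x9A7B
s_7 = Round(s_6, k_6) = 0x46CC
s_8 = Round(s_7, k_7) = 0x5EA2

0x5EA2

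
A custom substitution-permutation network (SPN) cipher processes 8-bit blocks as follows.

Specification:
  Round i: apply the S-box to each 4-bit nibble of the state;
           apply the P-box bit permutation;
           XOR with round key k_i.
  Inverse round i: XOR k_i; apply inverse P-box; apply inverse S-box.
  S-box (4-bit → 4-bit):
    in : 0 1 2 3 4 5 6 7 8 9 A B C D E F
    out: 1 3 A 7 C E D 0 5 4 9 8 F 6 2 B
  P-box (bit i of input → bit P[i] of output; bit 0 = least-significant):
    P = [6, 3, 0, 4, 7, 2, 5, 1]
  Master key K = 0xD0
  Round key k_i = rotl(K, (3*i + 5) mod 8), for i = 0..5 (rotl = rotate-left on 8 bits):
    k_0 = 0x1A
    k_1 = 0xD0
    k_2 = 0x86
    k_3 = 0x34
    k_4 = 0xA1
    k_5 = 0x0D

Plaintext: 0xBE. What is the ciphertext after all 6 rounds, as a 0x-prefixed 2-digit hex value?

0x5A

s_0 = plaintext = 0xBE
s_1 = Round(s_0, k_0) = 0x10
s_2 = Round(s_1, k_1) = 0x14
s_3 = Round(s_2, k_2) = 0x13
s_4 = Round(s_3, k_3) = 0xF9
s_5 = Round(s_4, k_4) = 0x26
s_6 = Round(s_5, k_5) = 0x5A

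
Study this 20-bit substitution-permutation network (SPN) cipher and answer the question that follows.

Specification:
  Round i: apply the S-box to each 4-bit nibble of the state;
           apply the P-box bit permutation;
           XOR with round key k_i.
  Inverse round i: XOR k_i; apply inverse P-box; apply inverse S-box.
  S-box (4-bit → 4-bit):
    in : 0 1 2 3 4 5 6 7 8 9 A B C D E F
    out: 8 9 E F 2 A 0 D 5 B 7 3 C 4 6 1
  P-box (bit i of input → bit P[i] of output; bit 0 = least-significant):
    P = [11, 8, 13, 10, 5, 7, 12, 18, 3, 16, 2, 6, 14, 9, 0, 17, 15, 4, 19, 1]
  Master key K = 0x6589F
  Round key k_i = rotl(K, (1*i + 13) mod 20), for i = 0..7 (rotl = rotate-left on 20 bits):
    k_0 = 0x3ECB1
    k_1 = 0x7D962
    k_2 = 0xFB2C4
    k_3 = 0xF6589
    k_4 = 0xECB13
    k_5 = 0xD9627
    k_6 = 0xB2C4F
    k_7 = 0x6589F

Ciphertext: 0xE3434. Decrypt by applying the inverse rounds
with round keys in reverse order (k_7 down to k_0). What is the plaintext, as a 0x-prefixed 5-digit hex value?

s_0 = ciphertext = 0xE3434
s_1 = InvRound(s_0, k_7) = 0xC8FB7
s_2 = InvRound(s_1, k_6) = 0xB599E
s_3 = InvRound(s_2, k_5) = 0xB3F99
s_4 = InvRound(s_3, k_4) = 0x1FB2C
s_5 = InvRound(s_4, k_3) = 0x82D31
s_6 = InvRound(s_5, k_2) = 0xB2239
s_7 = InvRound(s_6, k_1) = 0x3A1CA
s_8 = InvRound(s_7, k_0) = 0x581F9

0x581F9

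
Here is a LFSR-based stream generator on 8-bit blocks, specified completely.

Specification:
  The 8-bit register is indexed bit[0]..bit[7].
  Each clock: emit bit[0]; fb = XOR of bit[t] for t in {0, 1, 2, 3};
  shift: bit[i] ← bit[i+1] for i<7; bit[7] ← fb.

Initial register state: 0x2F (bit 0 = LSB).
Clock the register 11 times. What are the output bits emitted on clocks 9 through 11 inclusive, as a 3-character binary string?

reg_0 = 0x2F
clock 1: out=1, reg = 0x17
clock 2: out=1, reg = 0x8B
clock 3: out=1, reg = 0xC5
clock 4: out=1, reg = 0x62
clock 5: out=0, reg = 0xB1
clock 6: out=1, reg = 0xD8
clock 7: out=0, reg = 0xEC
clock 8: out=0, reg = 0x76
clock 9: out=0, reg = 0x3B
clock 10: out=1, reg = 0x9D
clock 11: out=1, reg = 0xCE

011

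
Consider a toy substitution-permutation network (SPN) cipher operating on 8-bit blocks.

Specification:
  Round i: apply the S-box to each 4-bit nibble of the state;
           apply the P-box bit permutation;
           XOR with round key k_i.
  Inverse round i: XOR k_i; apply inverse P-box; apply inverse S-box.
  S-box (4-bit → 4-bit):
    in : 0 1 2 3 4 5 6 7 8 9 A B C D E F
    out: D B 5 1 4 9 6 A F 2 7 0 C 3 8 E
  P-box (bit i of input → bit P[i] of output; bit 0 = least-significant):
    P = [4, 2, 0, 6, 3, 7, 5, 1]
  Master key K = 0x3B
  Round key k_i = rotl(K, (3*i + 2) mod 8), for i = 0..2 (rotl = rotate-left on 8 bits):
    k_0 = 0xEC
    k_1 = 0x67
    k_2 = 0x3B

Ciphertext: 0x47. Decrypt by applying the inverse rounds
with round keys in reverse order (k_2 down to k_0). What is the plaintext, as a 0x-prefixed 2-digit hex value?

0x54

s_0 = ciphertext = 0x47
s_1 = InvRound(s_0, k_2) = 0x21
s_2 = InvRound(s_1, k_1) = 0xE7
s_3 = InvRound(s_2, k_0) = 0x54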